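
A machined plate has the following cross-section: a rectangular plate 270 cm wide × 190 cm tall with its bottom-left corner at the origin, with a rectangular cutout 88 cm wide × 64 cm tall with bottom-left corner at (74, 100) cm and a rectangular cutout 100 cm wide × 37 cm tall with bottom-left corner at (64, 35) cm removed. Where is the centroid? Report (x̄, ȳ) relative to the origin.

Part | A | x̄ᵢ | ȳᵢ | A·x̄ᵢ | A·ȳᵢ
plate | 51300.00 | 135.00 | 95.00 | 6925500.00 | 4873500.00
hole 1 | -5632.00 | 118.00 | 132.00 | -664576.00 | -743424.00
hole 2 | -3700.00 | 114.00 | 53.50 | -421800.00 | -197950.00
Σ | 41968.00 |  |  | 5839124.00 | 3932126.00
x̄ = 5839124.00 / 41968.00 = 139.13 cm
ȳ = 3932126.00 / 41968.00 = 93.69 cm

x̄ = 139.13 cm, ȳ = 93.69 cm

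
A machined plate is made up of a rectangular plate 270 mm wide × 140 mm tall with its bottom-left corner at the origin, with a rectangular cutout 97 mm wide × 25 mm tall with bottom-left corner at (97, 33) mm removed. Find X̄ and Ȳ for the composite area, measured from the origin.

X̄ = 134.28 mm, Ȳ = 71.68 mm

Part | A | x̄ᵢ | ȳᵢ | A·x̄ᵢ | A·ȳᵢ
plate | 37800.00 | 135.00 | 70.00 | 5103000.00 | 2646000.00
hole | -2425.00 | 145.50 | 45.50 | -352837.50 | -110337.50
Σ | 35375.00 |  |  | 4750162.50 | 2535662.50
X̄ = 4750162.50 / 35375.00 = 134.28 mm
Ȳ = 2535662.50 / 35375.00 = 71.68 mm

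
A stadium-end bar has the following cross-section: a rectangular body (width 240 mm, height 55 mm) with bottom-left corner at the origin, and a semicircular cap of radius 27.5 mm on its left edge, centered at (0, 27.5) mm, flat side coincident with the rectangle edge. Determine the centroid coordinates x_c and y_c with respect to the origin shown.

Part | A | x̄ᵢ | ȳᵢ | A·x̄ᵢ | A·ȳᵢ
rectangular body | 13200.00 | 120.00 | 27.50 | 1584000.00 | 363000.00
semicircular end | 1187.91 | -11.67 | 27.50 | -13864.58 | 32667.65
Σ | 14387.91 |  |  | 1570135.42 | 395667.65
x_c = 1570135.42 / 14387.91 = 109.13 mm
y_c = 395667.65 / 14387.91 = 27.50 mm

x_c = 109.13 mm, y_c = 27.50 mm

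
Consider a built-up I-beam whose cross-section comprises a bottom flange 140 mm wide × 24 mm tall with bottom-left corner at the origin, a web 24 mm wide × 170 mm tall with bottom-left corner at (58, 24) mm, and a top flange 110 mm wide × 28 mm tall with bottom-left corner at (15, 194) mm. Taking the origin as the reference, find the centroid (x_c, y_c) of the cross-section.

x_c = 70.00 mm, y_c = 107.00 mm

bottom flange: A = 140 × 24 = 3360.00, centroid at (70.00, 12.00).
web: A = 24 × 170 = 4080.00, centroid at (70.00, 109.00).
top flange: A = 110 × 28 = 3080.00, centroid at (70.00, 208.00).
ΣA = 10520.00 mm², ΣAx_c = 736400.00 mm³, ΣAy_c = 1125680.00 mm³.
x_c = 736400.00/10520.00 = 70.00 mm; y_c = 1125680.00/10520.00 = 107.00 mm.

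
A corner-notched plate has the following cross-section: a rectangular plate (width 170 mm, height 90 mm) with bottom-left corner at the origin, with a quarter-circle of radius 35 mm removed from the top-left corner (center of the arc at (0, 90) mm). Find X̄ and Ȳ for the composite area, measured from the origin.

plate: A = 170 × 90 = 15300.00, centroid at (85.00, 45.00).
removed quarter-circle: A = −¼π·35² = -962.11, centroid at (14.85, 75.15).
ΣA = 14337.89 mm², ΣAX̄ = 1286208.33 mm³, ΣAȲ = 616201.52 mm³.
X̄ = 1286208.33/14337.89 = 89.71 mm; Ȳ = 616201.52/14337.89 = 42.98 mm.

X̄ = 89.71 mm, Ȳ = 42.98 mm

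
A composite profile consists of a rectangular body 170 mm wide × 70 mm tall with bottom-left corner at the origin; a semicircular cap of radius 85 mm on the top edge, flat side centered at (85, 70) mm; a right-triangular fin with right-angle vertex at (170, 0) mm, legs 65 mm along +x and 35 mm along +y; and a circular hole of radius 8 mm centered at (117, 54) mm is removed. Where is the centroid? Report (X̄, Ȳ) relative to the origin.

X̄ = 89.75 mm, Ȳ = 67.10 mm

Part | A | x̄ᵢ | ȳᵢ | A·x̄ᵢ | A·ȳᵢ
rectangular body | 11900.00 | 85.00 | 35.00 | 1011500.00 | 416500.00
semicircular top | 11349.00 | 85.00 | 106.08 | 964665.29 | 1203846.91
triangular fin | 1137.50 | 191.67 | 11.67 | 218020.83 | 13270.83
hole | -201.06 | 117.00 | 54.00 | -23524.25 | -10857.34
Σ | 24185.44 |  |  | 2170661.88 | 1622760.40
X̄ = 2170661.88 / 24185.44 = 89.75 mm
Ȳ = 1622760.40 / 24185.44 = 67.10 mm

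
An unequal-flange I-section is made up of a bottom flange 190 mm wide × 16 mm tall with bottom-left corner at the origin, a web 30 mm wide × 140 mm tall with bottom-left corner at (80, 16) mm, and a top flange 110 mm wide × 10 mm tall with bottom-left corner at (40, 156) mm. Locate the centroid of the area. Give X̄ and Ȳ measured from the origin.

X̄ = 95.00 mm, Ȳ = 67.46 mm

Part | A | x̄ᵢ | ȳᵢ | A·x̄ᵢ | A·ȳᵢ
bottom flange | 3040.00 | 95.00 | 8.00 | 288800.00 | 24320.00
web | 4200.00 | 95.00 | 86.00 | 399000.00 | 361200.00
top flange | 1100.00 | 95.00 | 161.00 | 104500.00 | 177100.00
Σ | 8340.00 |  |  | 792300.00 | 562620.00
X̄ = 792300.00 / 8340.00 = 95.00 mm
Ȳ = 562620.00 / 8340.00 = 67.46 mm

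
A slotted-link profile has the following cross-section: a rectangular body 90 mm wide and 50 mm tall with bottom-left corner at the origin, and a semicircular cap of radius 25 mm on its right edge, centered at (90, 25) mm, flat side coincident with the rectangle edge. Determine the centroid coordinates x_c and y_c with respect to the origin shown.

x_c = 54.96 mm, y_c = 25.00 mm

Part | A | x̄ᵢ | ȳᵢ | A·x̄ᵢ | A·ȳᵢ
rectangular body | 4500.00 | 45.00 | 25.00 | 202500.00 | 112500.00
semicircular end | 981.75 | 100.61 | 25.00 | 98773.96 | 24543.69
Σ | 5481.75 |  |  | 301273.96 | 137043.69
x_c = 301273.96 / 5481.75 = 54.96 mm
y_c = 137043.69 / 5481.75 = 25.00 mm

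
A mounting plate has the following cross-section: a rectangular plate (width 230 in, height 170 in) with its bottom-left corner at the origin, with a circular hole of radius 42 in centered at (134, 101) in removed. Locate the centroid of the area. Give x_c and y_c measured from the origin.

plate: A = 230 × 170 = 39100.00, centroid at (115.00, 85.00).
hole: A = −π·42² = -5541.77, centroid at (134.00, 101.00).
ΣA = 33558.23 in²
ΣAx_c = (39100.00)(115.00) + (-5541.77)(134.00) = 3753902.89 in³
ΣAy_c = (39100.00)(85.00) + (-5541.77)(101.00) = 2763781.29 in³
x_c = 3753902.89 / 33558.23 = 111.86 in
y_c = 2763781.29 / 33558.23 = 82.36 in

x_c = 111.86 in, y_c = 82.36 in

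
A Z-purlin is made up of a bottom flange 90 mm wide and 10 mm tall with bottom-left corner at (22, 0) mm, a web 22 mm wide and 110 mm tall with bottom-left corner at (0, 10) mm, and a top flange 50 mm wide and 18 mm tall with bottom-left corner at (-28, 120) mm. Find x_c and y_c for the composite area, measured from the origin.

x_c = 19.96 mm, y_c = 65.85 mm

bottom flange: A = 90 × 10 = 900.00, centroid at (67.00, 5.00).
web: A = 22 × 110 = 2420.00, centroid at (11.00, 65.00).
top flange: A = 50 × 18 = 900.00, centroid at (-3.00, 129.00).
ΣA = 4220.00 mm²
ΣAx_c = (900.00)(67.00) + (2420.00)(11.00) + (900.00)(-3.00) = 84220.00 mm³
ΣAy_c = (900.00)(5.00) + (2420.00)(65.00) + (900.00)(129.00) = 277900.00 mm³
x_c = 84220.00 / 4220.00 = 19.96 mm
y_c = 277900.00 / 4220.00 = 65.85 mm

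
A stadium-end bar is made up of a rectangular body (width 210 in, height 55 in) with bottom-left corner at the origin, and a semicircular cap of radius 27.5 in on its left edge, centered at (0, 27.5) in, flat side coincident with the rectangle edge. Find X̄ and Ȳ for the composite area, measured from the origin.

X̄ = 94.12 in, Ȳ = 27.50 in

rectangular body: A = 210 × 55 = 11550.00, centroid at (105.00, 27.50).
semicircular end: A = ½π·27.5² = 1187.91, centroid at (-11.67, 27.50).
ΣA = 12737.91 in², ΣAX̄ = 1198885.42 in³, ΣAȲ = 350292.65 in³.
X̄ = 1198885.42/12737.91 = 94.12 in; Ȳ = 350292.65/12737.91 = 27.50 in.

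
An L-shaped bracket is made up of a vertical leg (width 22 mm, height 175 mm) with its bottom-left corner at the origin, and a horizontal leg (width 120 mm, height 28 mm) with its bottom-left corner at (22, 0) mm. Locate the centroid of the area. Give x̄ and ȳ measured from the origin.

x̄ = 44.09 mm, ȳ = 53.25 mm

vertical leg: A = 22 × 175 = 3850.00, centroid at (11.00, 87.50).
horizontal leg: A = 120 × 28 = 3360.00, centroid at (82.00, 14.00).
ΣA = 7210.00 mm²
ΣAx̄ = (3850.00)(11.00) + (3360.00)(82.00) = 317870.00 mm³
ΣAȳ = (3850.00)(87.50) + (3360.00)(14.00) = 383915.00 mm³
x̄ = 317870.00 / 7210.00 = 44.09 mm
ȳ = 383915.00 / 7210.00 = 53.25 mm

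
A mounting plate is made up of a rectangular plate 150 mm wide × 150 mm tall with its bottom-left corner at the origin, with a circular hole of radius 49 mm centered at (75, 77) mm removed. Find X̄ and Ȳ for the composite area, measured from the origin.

Part | A | x̄ᵢ | ȳᵢ | A·x̄ᵢ | A·ȳᵢ
plate | 22500.00 | 75.00 | 75.00 | 1687500.00 | 1687500.00
hole | -7542.96 | 75.00 | 77.00 | -565722.30 | -580808.23
Σ | 14957.04 |  |  | 1121777.70 | 1106691.77
X̄ = 1121777.70 / 14957.04 = 75.00 mm
Ȳ = 1106691.77 / 14957.04 = 73.99 mm

X̄ = 75.00 mm, Ȳ = 73.99 mm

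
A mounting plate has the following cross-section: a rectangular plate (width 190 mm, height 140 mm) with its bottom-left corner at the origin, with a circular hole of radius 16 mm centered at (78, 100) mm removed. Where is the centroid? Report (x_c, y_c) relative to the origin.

x_c = 95.53 mm, y_c = 69.06 mm

plate: A = 190 × 140 = 26600.00, centroid at (95.00, 70.00).
hole: A = −π·16² = -804.25, centroid at (78.00, 100.00).
ΣA = 25795.75 mm², ΣAx_c = 2464268.68 mm³, ΣAy_c = 1781575.23 mm³.
x_c = 2464268.68/25795.75 = 95.53 mm; y_c = 1781575.23/25795.75 = 69.06 mm.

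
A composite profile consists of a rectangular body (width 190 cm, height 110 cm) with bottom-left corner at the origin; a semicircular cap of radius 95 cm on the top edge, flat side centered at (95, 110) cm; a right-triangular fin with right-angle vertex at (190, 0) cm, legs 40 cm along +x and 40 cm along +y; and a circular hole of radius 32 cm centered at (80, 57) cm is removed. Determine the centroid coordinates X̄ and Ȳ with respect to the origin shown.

rectangular body: A = 190 × 110 = 20900.00, centroid at (95.00, 55.00).
semicircular top: A = ½π·95² = 14176.44, centroid at (95.00, 150.32).
triangular fin: A = ½·40·40 = 800.00, centroid at (203.33, 13.33).
hole: A = −π·32² = -3216.99, centroid at (80.00, 57.00).
ΣA = 32659.45 cm², ΣAX̄ = 3237568.90 cm³, ΣAȲ = 3107789.57 cm³.
X̄ = 3237568.90/32659.45 = 99.13 cm; Ȳ = 3107789.57/32659.45 = 95.16 cm.

X̄ = 99.13 cm, Ȳ = 95.16 cm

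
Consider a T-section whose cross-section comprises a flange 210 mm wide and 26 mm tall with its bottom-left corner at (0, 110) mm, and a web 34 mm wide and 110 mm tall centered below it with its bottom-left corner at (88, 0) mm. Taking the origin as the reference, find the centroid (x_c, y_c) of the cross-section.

web: A = 34 × 110 = 3740.00, centroid at (105.00, 55.00).
flange: A = 210 × 26 = 5460.00, centroid at (105.00, 123.00).
ΣA = 9200.00 mm²
ΣAx_c = (3740.00)(105.00) + (5460.00)(105.00) = 966000.00 mm³
ΣAy_c = (3740.00)(55.00) + (5460.00)(123.00) = 877280.00 mm³
x_c = 966000.00 / 9200.00 = 105.00 mm
y_c = 877280.00 / 9200.00 = 95.36 mm

x_c = 105.00 mm, y_c = 95.36 mm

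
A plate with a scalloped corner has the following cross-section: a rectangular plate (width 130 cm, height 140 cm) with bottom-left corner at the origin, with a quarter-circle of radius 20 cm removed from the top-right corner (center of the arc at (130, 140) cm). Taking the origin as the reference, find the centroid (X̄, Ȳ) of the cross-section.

X̄ = 64.01 cm, Ȳ = 68.92 cm

Part | A | x̄ᵢ | ȳᵢ | A·x̄ᵢ | A·ȳᵢ
plate | 18200.00 | 65.00 | 70.00 | 1183000.00 | 1274000.00
removed quarter-circle | -314.16 | 121.51 | 131.51 | -38174.04 | -41315.63
Σ | 17885.84 |  |  | 1144825.96 | 1232684.37
X̄ = 1144825.96 / 17885.84 = 64.01 cm
Ȳ = 1232684.37 / 17885.84 = 68.92 cm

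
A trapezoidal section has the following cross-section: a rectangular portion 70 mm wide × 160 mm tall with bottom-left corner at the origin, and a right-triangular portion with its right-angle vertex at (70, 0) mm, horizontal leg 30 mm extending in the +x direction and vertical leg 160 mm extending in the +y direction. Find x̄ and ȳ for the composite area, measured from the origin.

rectangular portion: A = 70 × 160 = 11200.00, centroid at (35.00, 80.00).
triangular portion: A = ½·30·160 = 2400.00, centroid at (80.00, 53.33).
ΣA = 13600.00 mm²
ΣAx̄ = (11200.00)(35.00) + (2400.00)(80.00) = 584000.00 mm³
ΣAȳ = (11200.00)(80.00) + (2400.00)(53.33) = 1024000.00 mm³
x̄ = 584000.00 / 13600.00 = 42.94 mm
ȳ = 1024000.00 / 13600.00 = 75.29 mm

x̄ = 42.94 mm, ȳ = 75.29 mm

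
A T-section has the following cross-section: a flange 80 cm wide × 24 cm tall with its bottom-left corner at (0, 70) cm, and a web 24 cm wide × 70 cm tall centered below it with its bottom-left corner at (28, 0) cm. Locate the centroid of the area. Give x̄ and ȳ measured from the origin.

Part | A | x̄ᵢ | ȳᵢ | A·x̄ᵢ | A·ȳᵢ
web | 1680.00 | 40.00 | 35.00 | 67200.00 | 58800.00
flange | 1920.00 | 40.00 | 82.00 | 76800.00 | 157440.00
Σ | 3600.00 |  |  | 144000.00 | 216240.00
x̄ = 144000.00 / 3600.00 = 40.00 cm
ȳ = 216240.00 / 3600.00 = 60.07 cm

x̄ = 40.00 cm, ȳ = 60.07 cm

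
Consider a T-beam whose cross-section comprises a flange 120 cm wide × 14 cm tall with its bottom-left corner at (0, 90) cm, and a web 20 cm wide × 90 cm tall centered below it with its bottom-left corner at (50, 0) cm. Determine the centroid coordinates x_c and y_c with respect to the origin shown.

x_c = 60.00 cm, y_c = 70.10 cm

web: A = 20 × 90 = 1800.00, centroid at (60.00, 45.00).
flange: A = 120 × 14 = 1680.00, centroid at (60.00, 97.00).
ΣA = 3480.00 cm², ΣAx_c = 208800.00 cm³, ΣAy_c = 243960.00 cm³.
x_c = 208800.00/3480.00 = 60.00 cm; y_c = 243960.00/3480.00 = 70.10 cm.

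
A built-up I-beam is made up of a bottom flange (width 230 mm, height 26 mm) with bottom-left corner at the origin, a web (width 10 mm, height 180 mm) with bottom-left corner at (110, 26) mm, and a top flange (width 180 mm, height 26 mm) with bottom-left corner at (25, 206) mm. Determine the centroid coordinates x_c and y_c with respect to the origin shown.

bottom flange: A = 230 × 26 = 5980.00, centroid at (115.00, 13.00).
web: A = 10 × 180 = 1800.00, centroid at (115.00, 116.00).
top flange: A = 180 × 26 = 4680.00, centroid at (115.00, 219.00).
ΣA = 12460.00 mm²
ΣAx_c = (5980.00)(115.00) + (1800.00)(115.00) + (4680.00)(115.00) = 1432900.00 mm³
ΣAy_c = (5980.00)(13.00) + (1800.00)(116.00) + (4680.00)(219.00) = 1311460.00 mm³
x_c = 1432900.00 / 12460.00 = 115.00 mm
y_c = 1311460.00 / 12460.00 = 105.25 mm

x_c = 115.00 mm, y_c = 105.25 mm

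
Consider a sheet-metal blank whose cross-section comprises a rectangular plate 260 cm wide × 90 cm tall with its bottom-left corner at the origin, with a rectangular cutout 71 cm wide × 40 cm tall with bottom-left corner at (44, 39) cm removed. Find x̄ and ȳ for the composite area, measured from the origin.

x̄ = 136.98 cm, ȳ = 43.07 cm

Part | A | x̄ᵢ | ȳᵢ | A·x̄ᵢ | A·ȳᵢ
plate | 23400.00 | 130.00 | 45.00 | 3042000.00 | 1053000.00
hole | -2840.00 | 79.50 | 59.00 | -225780.00 | -167560.00
Σ | 20560.00 |  |  | 2816220.00 | 885440.00
x̄ = 2816220.00 / 20560.00 = 136.98 cm
ȳ = 885440.00 / 20560.00 = 43.07 cm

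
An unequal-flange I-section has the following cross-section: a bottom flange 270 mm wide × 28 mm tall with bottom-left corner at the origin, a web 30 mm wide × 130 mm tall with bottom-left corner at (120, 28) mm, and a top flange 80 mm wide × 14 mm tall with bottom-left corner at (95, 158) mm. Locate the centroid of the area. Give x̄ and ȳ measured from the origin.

Part | A | x̄ᵢ | ȳᵢ | A·x̄ᵢ | A·ȳᵢ
bottom flange | 7560.00 | 135.00 | 14.00 | 1020600.00 | 105840.00
web | 3900.00 | 135.00 | 93.00 | 526500.00 | 362700.00
top flange | 1120.00 | 135.00 | 165.00 | 151200.00 | 184800.00
Σ | 12580.00 |  |  | 1698300.00 | 653340.00
x̄ = 1698300.00 / 12580.00 = 135.00 mm
ȳ = 653340.00 / 12580.00 = 51.93 mm

x̄ = 135.00 mm, ȳ = 51.93 mm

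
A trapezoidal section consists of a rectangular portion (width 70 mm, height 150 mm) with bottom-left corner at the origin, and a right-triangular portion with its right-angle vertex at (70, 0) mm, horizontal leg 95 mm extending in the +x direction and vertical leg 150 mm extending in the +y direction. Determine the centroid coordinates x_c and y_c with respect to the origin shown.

rectangular portion: A = 70 × 150 = 10500.00, centroid at (35.00, 75.00).
triangular portion: A = ½·95·150 = 7125.00, centroid at (101.67, 50.00).
ΣA = 17625.00 mm²
ΣAx_c = (10500.00)(35.00) + (7125.00)(101.67) = 1091875.00 mm³
ΣAy_c = (10500.00)(75.00) + (7125.00)(50.00) = 1143750.00 mm³
x_c = 1091875.00 / 17625.00 = 61.95 mm
y_c = 1143750.00 / 17625.00 = 64.89 mm

x_c = 61.95 mm, y_c = 64.89 mm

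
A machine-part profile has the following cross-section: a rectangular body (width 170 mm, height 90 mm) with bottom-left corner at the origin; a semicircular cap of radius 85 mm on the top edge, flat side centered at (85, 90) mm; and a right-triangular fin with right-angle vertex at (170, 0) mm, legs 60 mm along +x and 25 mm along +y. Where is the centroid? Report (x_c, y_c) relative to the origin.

x_c = 87.87 mm, y_c = 77.58 mm

rectangular body: A = 170 × 90 = 15300.00, centroid at (85.00, 45.00).
semicircular top: A = ½π·85² = 11349.00, centroid at (85.00, 126.08).
triangular fin: A = ½·60·25 = 750.00, centroid at (190.00, 8.33).
ΣA = 27399.00 mm², ΣAx_c = 2407665.29 mm³, ΣAy_c = 2125576.98 mm³.
x_c = 2407665.29/27399.00 = 87.87 mm; y_c = 2125576.98/27399.00 = 77.58 mm.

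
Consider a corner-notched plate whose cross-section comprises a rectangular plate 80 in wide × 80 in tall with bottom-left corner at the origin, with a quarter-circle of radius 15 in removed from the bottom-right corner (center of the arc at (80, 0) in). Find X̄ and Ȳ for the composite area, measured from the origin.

plate: A = 80 × 80 = 6400.00, centroid at (40.00, 40.00).
removed quarter-circle: A = −¼π·15² = -176.71, centroid at (73.63, 6.37).
ΣA = 6223.29 in²
ΣAX̄ = (6400.00)(40.00) + (-176.71)(73.63) = 242987.83 in³
ΣAȲ = (6400.00)(40.00) + (-176.71)(6.37) = 254875.00 in³
X̄ = 242987.83 / 6223.29 = 39.04 in
Ȳ = 254875.00 / 6223.29 = 40.96 in

X̄ = 39.04 in, Ȳ = 40.96 in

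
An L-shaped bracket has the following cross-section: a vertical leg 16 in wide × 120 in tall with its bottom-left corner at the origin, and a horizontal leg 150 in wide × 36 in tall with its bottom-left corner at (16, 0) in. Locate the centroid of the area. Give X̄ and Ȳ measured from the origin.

vertical leg: A = 16 × 120 = 1920.00, centroid at (8.00, 60.00).
horizontal leg: A = 150 × 36 = 5400.00, centroid at (91.00, 18.00).
ΣA = 7320.00 in², ΣAX̄ = 506760.00 in³, ΣAȲ = 212400.00 in³.
X̄ = 506760.00/7320.00 = 69.23 in; Ȳ = 212400.00/7320.00 = 29.02 in.

X̄ = 69.23 in, Ȳ = 29.02 in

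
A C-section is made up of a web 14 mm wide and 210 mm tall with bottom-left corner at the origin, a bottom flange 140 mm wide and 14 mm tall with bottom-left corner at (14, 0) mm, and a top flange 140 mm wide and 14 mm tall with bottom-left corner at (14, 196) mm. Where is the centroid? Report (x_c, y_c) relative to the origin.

x_c = 51.00 mm, y_c = 105.00 mm

web: A = 14 × 210 = 2940.00, centroid at (7.00, 105.00).
bottom flange: A = 140 × 14 = 1960.00, centroid at (84.00, 7.00).
top flange: A = 140 × 14 = 1960.00, centroid at (84.00, 203.00).
ΣA = 6860.00 mm²
ΣAx_c = (2940.00)(7.00) + (1960.00)(84.00) + (1960.00)(84.00) = 349860.00 mm³
ΣAy_c = (2940.00)(105.00) + (1960.00)(7.00) + (1960.00)(203.00) = 720300.00 mm³
x_c = 349860.00 / 6860.00 = 51.00 mm
y_c = 720300.00 / 6860.00 = 105.00 mm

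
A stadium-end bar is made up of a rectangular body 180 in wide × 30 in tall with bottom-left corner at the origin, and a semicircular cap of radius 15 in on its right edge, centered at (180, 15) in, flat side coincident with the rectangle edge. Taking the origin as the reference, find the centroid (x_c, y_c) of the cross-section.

x_c = 95.92 in, y_c = 15.00 in

rectangular body: A = 180 × 30 = 5400.00, centroid at (90.00, 15.00).
semicircular end: A = ½π·15² = 353.43, centroid at (186.37, 15.00).
ΣA = 5753.43 in²
ΣAx_c = (5400.00)(90.00) + (353.43)(186.37) = 551867.25 in³
ΣAy_c = (5400.00)(15.00) + (353.43)(15.00) = 86301.44 in³
x_c = 551867.25 / 5753.43 = 95.92 in
y_c = 86301.44 / 5753.43 = 15.00 in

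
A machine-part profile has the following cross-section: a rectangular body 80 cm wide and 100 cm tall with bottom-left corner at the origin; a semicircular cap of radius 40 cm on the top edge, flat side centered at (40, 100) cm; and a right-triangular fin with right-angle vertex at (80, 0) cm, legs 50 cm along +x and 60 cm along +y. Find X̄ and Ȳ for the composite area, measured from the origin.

Part | A | x̄ᵢ | ȳᵢ | A·x̄ᵢ | A·ȳᵢ
rectangular body | 8000.00 | 40.00 | 50.00 | 320000.00 | 400000.00
semicircular top | 2513.27 | 40.00 | 116.98 | 100530.96 | 293994.08
triangular fin | 1500.00 | 96.67 | 20.00 | 145000.00 | 30000.00
Σ | 12013.27 |  |  | 565530.96 | 723994.08
X̄ = 565530.96 / 12013.27 = 47.08 cm
Ȳ = 723994.08 / 12013.27 = 60.27 cm

X̄ = 47.08 cm, Ȳ = 60.27 cm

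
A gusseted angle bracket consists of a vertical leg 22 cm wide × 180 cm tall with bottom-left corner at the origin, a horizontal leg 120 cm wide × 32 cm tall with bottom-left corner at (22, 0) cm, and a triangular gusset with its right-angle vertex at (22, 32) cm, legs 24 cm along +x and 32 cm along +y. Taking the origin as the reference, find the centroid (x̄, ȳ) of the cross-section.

vertical leg: A = 22 × 180 = 3960.00, centroid at (11.00, 90.00).
horizontal leg: A = 120 × 32 = 3840.00, centroid at (82.00, 16.00).
gusset: A = ½·24·32 = 384.00, centroid at (30.00, 42.67).
ΣA = 8184.00 cm², ΣAx̄ = 369960.00 cm³, ΣAȳ = 434224.00 cm³.
x̄ = 369960.00/8184.00 = 45.21 cm; ȳ = 434224.00/8184.00 = 53.06 cm.

x̄ = 45.21 cm, ȳ = 53.06 cm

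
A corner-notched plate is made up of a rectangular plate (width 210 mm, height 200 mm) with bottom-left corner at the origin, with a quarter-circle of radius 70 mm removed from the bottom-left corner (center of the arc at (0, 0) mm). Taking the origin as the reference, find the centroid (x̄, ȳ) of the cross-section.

plate: A = 210 × 200 = 42000.00, centroid at (105.00, 100.00).
removed quarter-circle: A = −¼π·70² = -3848.45, centroid at (29.71, 29.71).
ΣA = 38151.55 mm²
ΣAx̄ = (42000.00)(105.00) + (-3848.45)(29.71) = 4295666.67 mm³
ΣAȳ = (42000.00)(100.00) + (-3848.45)(29.71) = 4085666.67 mm³
x̄ = 4295666.67 / 38151.55 = 112.59 mm
ȳ = 4085666.67 / 38151.55 = 107.09 mm

x̄ = 112.59 mm, ȳ = 107.09 mm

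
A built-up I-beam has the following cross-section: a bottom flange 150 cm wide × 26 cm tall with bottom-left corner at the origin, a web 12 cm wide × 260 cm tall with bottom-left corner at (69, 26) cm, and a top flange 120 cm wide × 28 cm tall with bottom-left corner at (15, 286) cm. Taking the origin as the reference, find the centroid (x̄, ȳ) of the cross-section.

x̄ = 75.00 cm, ȳ = 148.88 cm

Part | A | x̄ᵢ | ȳᵢ | A·x̄ᵢ | A·ȳᵢ
bottom flange | 3900.00 | 75.00 | 13.00 | 292500.00 | 50700.00
web | 3120.00 | 75.00 | 156.00 | 234000.00 | 486720.00
top flange | 3360.00 | 75.00 | 300.00 | 252000.00 | 1008000.00
Σ | 10380.00 |  |  | 778500.00 | 1545420.00
x̄ = 778500.00 / 10380.00 = 75.00 cm
ȳ = 1545420.00 / 10380.00 = 148.88 cm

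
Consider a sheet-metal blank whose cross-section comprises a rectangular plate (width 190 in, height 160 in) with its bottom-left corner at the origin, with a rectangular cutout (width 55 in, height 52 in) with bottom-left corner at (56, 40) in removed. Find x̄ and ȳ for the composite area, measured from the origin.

x̄ = 96.19 in, ȳ = 81.45 in

Part | A | x̄ᵢ | ȳᵢ | A·x̄ᵢ | A·ȳᵢ
plate | 30400.00 | 95.00 | 80.00 | 2888000.00 | 2432000.00
hole | -2860.00 | 83.50 | 66.00 | -238810.00 | -188760.00
Σ | 27540.00 |  |  | 2649190.00 | 2243240.00
x̄ = 2649190.00 / 27540.00 = 96.19 in
ȳ = 2243240.00 / 27540.00 = 81.45 in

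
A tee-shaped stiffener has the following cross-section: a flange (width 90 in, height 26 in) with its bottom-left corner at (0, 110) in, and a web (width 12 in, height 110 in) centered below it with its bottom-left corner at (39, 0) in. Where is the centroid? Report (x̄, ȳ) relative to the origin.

x̄ = 45.00 in, ȳ = 98.48 in

web: A = 12 × 110 = 1320.00, centroid at (45.00, 55.00).
flange: A = 90 × 26 = 2340.00, centroid at (45.00, 123.00).
ΣA = 3660.00 in²
ΣAx̄ = (1320.00)(45.00) + (2340.00)(45.00) = 164700.00 in³
ΣAȳ = (1320.00)(55.00) + (2340.00)(123.00) = 360420.00 in³
x̄ = 164700.00 / 3660.00 = 45.00 in
ȳ = 360420.00 / 3660.00 = 98.48 in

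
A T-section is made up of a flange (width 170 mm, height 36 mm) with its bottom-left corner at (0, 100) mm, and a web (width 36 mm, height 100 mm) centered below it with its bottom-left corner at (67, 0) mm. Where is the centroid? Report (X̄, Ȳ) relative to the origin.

X̄ = 85.00 mm, Ȳ = 92.81 mm

web: A = 36 × 100 = 3600.00, centroid at (85.00, 50.00).
flange: A = 170 × 36 = 6120.00, centroid at (85.00, 118.00).
ΣA = 9720.00 mm²
ΣAX̄ = (3600.00)(85.00) + (6120.00)(85.00) = 826200.00 mm³
ΣAȲ = (3600.00)(50.00) + (6120.00)(118.00) = 902160.00 mm³
X̄ = 826200.00 / 9720.00 = 85.00 mm
Ȳ = 902160.00 / 9720.00 = 92.81 mm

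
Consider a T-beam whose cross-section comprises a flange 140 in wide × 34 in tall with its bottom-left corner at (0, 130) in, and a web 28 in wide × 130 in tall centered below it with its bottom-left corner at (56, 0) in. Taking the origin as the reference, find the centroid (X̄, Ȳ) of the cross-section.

web: A = 28 × 130 = 3640.00, centroid at (70.00, 65.00).
flange: A = 140 × 34 = 4760.00, centroid at (70.00, 147.00).
ΣA = 8400.00 in²
ΣAX̄ = (3640.00)(70.00) + (4760.00)(70.00) = 588000.00 in³
ΣAȲ = (3640.00)(65.00) + (4760.00)(147.00) = 936320.00 in³
X̄ = 588000.00 / 8400.00 = 70.00 in
Ȳ = 936320.00 / 8400.00 = 111.47 in

X̄ = 70.00 in, Ȳ = 111.47 in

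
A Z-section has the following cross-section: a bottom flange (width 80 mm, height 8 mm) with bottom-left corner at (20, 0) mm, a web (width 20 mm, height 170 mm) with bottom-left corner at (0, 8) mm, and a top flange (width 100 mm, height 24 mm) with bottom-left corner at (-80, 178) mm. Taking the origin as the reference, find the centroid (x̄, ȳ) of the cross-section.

bottom flange: A = 80 × 8 = 640.00, centroid at (60.00, 4.00).
web: A = 20 × 170 = 3400.00, centroid at (10.00, 93.00).
top flange: A = 100 × 24 = 2400.00, centroid at (-30.00, 190.00).
ΣA = 6440.00 mm², ΣAx̄ = 400.00 mm³, ΣAȳ = 774760.00 mm³.
x̄ = 400.00/6440.00 = 0.06 mm; ȳ = 774760.00/6440.00 = 120.30 mm.

x̄ = 0.06 mm, ȳ = 120.30 mm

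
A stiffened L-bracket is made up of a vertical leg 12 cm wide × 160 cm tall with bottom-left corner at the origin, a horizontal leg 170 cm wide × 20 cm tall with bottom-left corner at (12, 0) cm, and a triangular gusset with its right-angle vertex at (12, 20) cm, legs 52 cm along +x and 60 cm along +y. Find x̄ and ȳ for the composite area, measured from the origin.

x̄ = 56.26 cm, ȳ = 36.34 cm

vertical leg: A = 12 × 160 = 1920.00, centroid at (6.00, 80.00).
horizontal leg: A = 170 × 20 = 3400.00, centroid at (97.00, 10.00).
gusset: A = ½·52·60 = 1560.00, centroid at (29.33, 40.00).
ΣA = 6880.00 cm²
ΣAx̄ = (1920.00)(6.00) + (3400.00)(97.00) + (1560.00)(29.33) = 387080.00 cm³
ΣAȳ = (1920.00)(80.00) + (3400.00)(10.00) + (1560.00)(40.00) = 250000.00 cm³
x̄ = 387080.00 / 6880.00 = 56.26 cm
ȳ = 250000.00 / 6880.00 = 36.34 cm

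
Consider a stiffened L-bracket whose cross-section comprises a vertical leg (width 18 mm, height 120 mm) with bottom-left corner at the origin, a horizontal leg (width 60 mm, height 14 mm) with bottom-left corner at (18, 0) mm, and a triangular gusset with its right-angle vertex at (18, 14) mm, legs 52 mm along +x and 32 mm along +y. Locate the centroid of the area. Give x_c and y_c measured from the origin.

x_c = 23.27 mm, y_c = 40.71 mm

vertical leg: A = 18 × 120 = 2160.00, centroid at (9.00, 60.00).
horizontal leg: A = 60 × 14 = 840.00, centroid at (48.00, 7.00).
gusset: A = ½·52·32 = 832.00, centroid at (35.33, 24.67).
ΣA = 3832.00 mm²
ΣAx_c = (2160.00)(9.00) + (840.00)(48.00) + (832.00)(35.33) = 89157.33 mm³
ΣAy_c = (2160.00)(60.00) + (840.00)(7.00) + (832.00)(24.67) = 156002.67 mm³
x_c = 89157.33 / 3832.00 = 23.27 mm
y_c = 156002.67 / 3832.00 = 40.71 mm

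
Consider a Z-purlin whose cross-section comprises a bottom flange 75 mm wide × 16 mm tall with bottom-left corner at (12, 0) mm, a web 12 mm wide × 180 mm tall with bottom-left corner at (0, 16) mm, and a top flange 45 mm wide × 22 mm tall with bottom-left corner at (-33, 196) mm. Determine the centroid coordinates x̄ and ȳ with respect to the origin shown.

x̄ = 14.24 mm, ȳ = 101.95 mm

bottom flange: A = 75 × 16 = 1200.00, centroid at (49.50, 8.00).
web: A = 12 × 180 = 2160.00, centroid at (6.00, 106.00).
top flange: A = 45 × 22 = 990.00, centroid at (-10.50, 207.00).
ΣA = 4350.00 mm²
ΣAx̄ = (1200.00)(49.50) + (2160.00)(6.00) + (990.00)(-10.50) = 61965.00 mm³
ΣAȳ = (1200.00)(8.00) + (2160.00)(106.00) + (990.00)(207.00) = 443490.00 mm³
x̄ = 61965.00 / 4350.00 = 14.24 mm
ȳ = 443490.00 / 4350.00 = 101.95 mm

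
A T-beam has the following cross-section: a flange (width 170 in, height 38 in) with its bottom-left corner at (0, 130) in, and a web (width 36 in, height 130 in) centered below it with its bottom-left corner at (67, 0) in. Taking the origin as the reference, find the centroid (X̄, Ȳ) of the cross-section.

X̄ = 85.00 in, Ȳ = 113.71 in

Part | A | x̄ᵢ | ȳᵢ | A·x̄ᵢ | A·ȳᵢ
web | 4680.00 | 85.00 | 65.00 | 397800.00 | 304200.00
flange | 6460.00 | 85.00 | 149.00 | 549100.00 | 962540.00
Σ | 11140.00 |  |  | 946900.00 | 1266740.00
X̄ = 946900.00 / 11140.00 = 85.00 in
Ȳ = 1266740.00 / 11140.00 = 113.71 in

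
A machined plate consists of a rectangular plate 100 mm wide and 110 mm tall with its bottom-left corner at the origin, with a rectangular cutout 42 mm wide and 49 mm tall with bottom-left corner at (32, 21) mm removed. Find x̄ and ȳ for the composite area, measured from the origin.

Part | A | x̄ᵢ | ȳᵢ | A·x̄ᵢ | A·ȳᵢ
plate | 11000.00 | 50.00 | 55.00 | 550000.00 | 605000.00
hole | -2058.00 | 53.00 | 45.50 | -109074.00 | -93639.00
Σ | 8942.00 |  |  | 440926.00 | 511361.00
x̄ = 440926.00 / 8942.00 = 49.31 mm
ȳ = 511361.00 / 8942.00 = 57.19 mm

x̄ = 49.31 mm, ȳ = 57.19 mm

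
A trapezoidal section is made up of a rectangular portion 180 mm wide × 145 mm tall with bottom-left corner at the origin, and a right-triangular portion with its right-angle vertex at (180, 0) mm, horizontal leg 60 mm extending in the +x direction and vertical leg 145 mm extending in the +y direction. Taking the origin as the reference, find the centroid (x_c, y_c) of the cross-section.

rectangular portion: A = 180 × 145 = 26100.00, centroid at (90.00, 72.50).
triangular portion: A = ½·60·145 = 4350.00, centroid at (200.00, 48.33).
ΣA = 30450.00 mm²
ΣAx_c = (26100.00)(90.00) + (4350.00)(200.00) = 3219000.00 mm³
ΣAy_c = (26100.00)(72.50) + (4350.00)(48.33) = 2102500.00 mm³
x_c = 3219000.00 / 30450.00 = 105.71 mm
y_c = 2102500.00 / 30450.00 = 69.05 mm

x_c = 105.71 mm, y_c = 69.05 mm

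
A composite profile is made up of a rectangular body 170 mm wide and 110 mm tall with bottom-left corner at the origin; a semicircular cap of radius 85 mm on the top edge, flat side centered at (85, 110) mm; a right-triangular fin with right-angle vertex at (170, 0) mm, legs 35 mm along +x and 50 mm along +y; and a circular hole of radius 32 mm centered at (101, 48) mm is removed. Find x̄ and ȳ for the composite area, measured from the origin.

rectangular body: A = 170 × 110 = 18700.00, centroid at (85.00, 55.00).
semicircular top: A = ½π·85² = 11349.00, centroid at (85.00, 146.08).
triangular fin: A = ½·35·50 = 875.00, centroid at (181.67, 16.67).
hole: A = −π·32² = -3216.99, centroid at (101.00, 48.00).
ΣA = 27707.01 mm², ΣAx̄ = 2388207.55 mm³, ΣAȳ = 2546474.82 mm³.
x̄ = 2388207.55/27707.01 = 86.20 mm; ȳ = 2546474.82/27707.01 = 91.91 mm.

x̄ = 86.20 mm, ȳ = 91.91 mm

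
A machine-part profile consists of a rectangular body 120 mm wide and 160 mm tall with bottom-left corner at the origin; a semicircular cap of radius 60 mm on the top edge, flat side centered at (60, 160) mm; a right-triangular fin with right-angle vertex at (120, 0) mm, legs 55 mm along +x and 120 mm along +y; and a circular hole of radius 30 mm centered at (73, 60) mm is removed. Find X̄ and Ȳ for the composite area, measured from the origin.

X̄ = 68.76 mm, Ȳ = 100.57 mm

rectangular body: A = 120 × 160 = 19200.00, centroid at (60.00, 80.00).
semicircular top: A = ½π·60² = 5654.87, centroid at (60.00, 185.46).
triangular fin: A = ½·55·120 = 3300.00, centroid at (138.33, 40.00).
hole: A = −π·30² = -2827.43, centroid at (73.00, 60.00).
ΣA = 25327.43 mm²
ΣAX̄ = (19200.00)(60.00) + (5654.87)(60.00) + (3300.00)(138.33) + (-2827.43)(73.00) = 1741389.37 mm³
ΣAȲ = (19200.00)(80.00) + (5654.87)(185.46) + (3300.00)(40.00) + (-2827.43)(60.00) = 2547132.68 mm³
X̄ = 1741389.37 / 25327.43 = 68.76 mm
Ȳ = 2547132.68 / 25327.43 = 100.57 mm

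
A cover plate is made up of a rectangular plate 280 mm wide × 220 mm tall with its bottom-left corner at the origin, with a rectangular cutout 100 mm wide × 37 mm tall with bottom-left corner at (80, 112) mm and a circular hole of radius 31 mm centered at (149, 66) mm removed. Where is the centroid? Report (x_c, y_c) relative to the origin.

plate: A = 280 × 220 = 61600.00, centroid at (140.00, 110.00).
hole 1: A = −(100 × 37) = -3700.00, centroid at (130.00, 130.50).
hole 2: A = −π·31² = -3019.07, centroid at (149.00, 66.00).
ΣA = 54880.93 mm²
ΣAx_c = (61600.00)(140.00) + (-3700.00)(130.00) + (-3019.07)(149.00) = 7693158.49 mm³
ΣAy_c = (61600.00)(110.00) + (-3700.00)(130.50) + (-3019.07)(66.00) = 6093891.34 mm³
x_c = 7693158.49 / 54880.93 = 140.18 mm
y_c = 6093891.34 / 54880.93 = 111.04 mm

x_c = 140.18 mm, y_c = 111.04 mm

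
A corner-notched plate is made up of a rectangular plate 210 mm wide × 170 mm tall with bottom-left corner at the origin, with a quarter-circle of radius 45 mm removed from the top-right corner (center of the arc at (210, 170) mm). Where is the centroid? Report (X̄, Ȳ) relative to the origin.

plate: A = 210 × 170 = 35700.00, centroid at (105.00, 85.00).
removed quarter-circle: A = −¼π·45² = -1590.43, centroid at (190.90, 150.90).
ΣA = 34109.57 mm²
ΣAX̄ = (35700.00)(105.00) + (-1590.43)(190.90) = 3444884.43 mm³
ΣAȲ = (35700.00)(85.00) + (-1590.43)(150.90) = 2794501.68 mm³
X̄ = 3444884.43 / 34109.57 = 100.99 mm
Ȳ = 2794501.68 / 34109.57 = 81.93 mm

X̄ = 100.99 mm, Ȳ = 81.93 mm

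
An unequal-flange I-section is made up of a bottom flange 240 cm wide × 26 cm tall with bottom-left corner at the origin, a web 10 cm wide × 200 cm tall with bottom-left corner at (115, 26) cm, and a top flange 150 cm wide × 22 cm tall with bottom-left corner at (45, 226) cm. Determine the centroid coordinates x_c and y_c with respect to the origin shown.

x_c = 120.00 cm, y_c = 96.64 cm

Part | A | x̄ᵢ | ȳᵢ | A·x̄ᵢ | A·ȳᵢ
bottom flange | 6240.00 | 120.00 | 13.00 | 748800.00 | 81120.00
web | 2000.00 | 120.00 | 126.00 | 240000.00 | 252000.00
top flange | 3300.00 | 120.00 | 237.00 | 396000.00 | 782100.00
Σ | 11540.00 |  |  | 1384800.00 | 1115220.00
x_c = 1384800.00 / 11540.00 = 120.00 cm
y_c = 1115220.00 / 11540.00 = 96.64 cm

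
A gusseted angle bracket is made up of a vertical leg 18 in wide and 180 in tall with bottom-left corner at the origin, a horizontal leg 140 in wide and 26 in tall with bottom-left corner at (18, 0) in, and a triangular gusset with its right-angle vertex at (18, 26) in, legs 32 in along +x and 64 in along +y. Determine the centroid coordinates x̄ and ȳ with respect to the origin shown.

vertical leg: A = 18 × 180 = 3240.00, centroid at (9.00, 90.00).
horizontal leg: A = 140 × 26 = 3640.00, centroid at (88.00, 13.00).
gusset: A = ½·32·64 = 1024.00, centroid at (28.67, 47.33).
ΣA = 7904.00 in²
ΣAx̄ = (3240.00)(9.00) + (3640.00)(88.00) + (1024.00)(28.67) = 378834.67 in³
ΣAȳ = (3240.00)(90.00) + (3640.00)(13.00) + (1024.00)(47.33) = 387389.33 in³
x̄ = 378834.67 / 7904.00 = 47.93 in
ȳ = 387389.33 / 7904.00 = 49.01 in

x̄ = 47.93 in, ȳ = 49.01 in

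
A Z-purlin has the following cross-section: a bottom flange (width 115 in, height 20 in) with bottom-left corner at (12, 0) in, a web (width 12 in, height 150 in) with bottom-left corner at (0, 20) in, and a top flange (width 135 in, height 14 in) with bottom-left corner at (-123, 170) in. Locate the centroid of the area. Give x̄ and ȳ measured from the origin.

x̄ = 10.98 in, ȳ = 88.24 in

bottom flange: A = 115 × 20 = 2300.00, centroid at (69.50, 10.00).
web: A = 12 × 150 = 1800.00, centroid at (6.00, 95.00).
top flange: A = 135 × 14 = 1890.00, centroid at (-55.50, 177.00).
ΣA = 5990.00 in²
ΣAx̄ = (2300.00)(69.50) + (1800.00)(6.00) + (1890.00)(-55.50) = 65755.00 in³
ΣAȳ = (2300.00)(10.00) + (1800.00)(95.00) + (1890.00)(177.00) = 528530.00 in³
x̄ = 65755.00 / 5990.00 = 10.98 in
ȳ = 528530.00 / 5990.00 = 88.24 in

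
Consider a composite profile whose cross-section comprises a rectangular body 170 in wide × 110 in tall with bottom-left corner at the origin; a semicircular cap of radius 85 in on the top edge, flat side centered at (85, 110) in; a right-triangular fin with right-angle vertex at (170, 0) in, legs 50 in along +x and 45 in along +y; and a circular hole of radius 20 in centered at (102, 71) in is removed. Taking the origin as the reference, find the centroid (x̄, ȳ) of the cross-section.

rectangular body: A = 170 × 110 = 18700.00, centroid at (85.00, 55.00).
semicircular top: A = ½π·85² = 11349.00, centroid at (85.00, 146.08).
triangular fin: A = ½·50·45 = 1125.00, centroid at (186.67, 15.00).
hole: A = −π·20² = -1256.64, centroid at (102.00, 71.00).
ΣA = 29917.37 in²
ΣAx̄ = (18700.00)(85.00) + (11349.00)(85.00) + (1125.00)(186.67) + (-1256.64)(102.00) = 2635988.31 in³
ΣAȳ = (18700.00)(55.00) + (11349.00)(146.08) + (1125.00)(15.00) + (-1256.64)(71.00) = 2613960.82 in³
x̄ = 2635988.31 / 29917.37 = 88.11 in
ȳ = 2613960.82 / 29917.37 = 87.37 in

x̄ = 88.11 in, ȳ = 87.37 in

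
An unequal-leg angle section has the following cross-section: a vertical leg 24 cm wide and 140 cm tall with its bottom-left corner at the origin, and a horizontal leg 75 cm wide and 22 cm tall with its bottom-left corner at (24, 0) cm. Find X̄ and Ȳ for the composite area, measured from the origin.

X̄ = 28.30 cm, Ȳ = 50.57 cm

Part | A | x̄ᵢ | ȳᵢ | A·x̄ᵢ | A·ȳᵢ
vertical leg | 3360.00 | 12.00 | 70.00 | 40320.00 | 235200.00
horizontal leg | 1650.00 | 61.50 | 11.00 | 101475.00 | 18150.00
Σ | 5010.00 |  |  | 141795.00 | 253350.00
X̄ = 141795.00 / 5010.00 = 28.30 cm
Ȳ = 253350.00 / 5010.00 = 50.57 cm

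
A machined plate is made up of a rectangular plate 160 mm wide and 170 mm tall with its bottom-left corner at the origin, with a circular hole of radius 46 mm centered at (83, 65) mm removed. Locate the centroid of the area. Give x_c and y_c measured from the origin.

x_c = 79.03 mm, y_c = 91.47 mm

plate: A = 160 × 170 = 27200.00, centroid at (80.00, 85.00).
hole: A = −π·46² = -6647.61, centroid at (83.00, 65.00).
ΣA = 20552.39 mm², ΣAx_c = 1624248.37 mm³, ΣAy_c = 1879905.35 mm³.
x_c = 1624248.37/20552.39 = 79.03 mm; y_c = 1879905.35/20552.39 = 91.47 mm.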